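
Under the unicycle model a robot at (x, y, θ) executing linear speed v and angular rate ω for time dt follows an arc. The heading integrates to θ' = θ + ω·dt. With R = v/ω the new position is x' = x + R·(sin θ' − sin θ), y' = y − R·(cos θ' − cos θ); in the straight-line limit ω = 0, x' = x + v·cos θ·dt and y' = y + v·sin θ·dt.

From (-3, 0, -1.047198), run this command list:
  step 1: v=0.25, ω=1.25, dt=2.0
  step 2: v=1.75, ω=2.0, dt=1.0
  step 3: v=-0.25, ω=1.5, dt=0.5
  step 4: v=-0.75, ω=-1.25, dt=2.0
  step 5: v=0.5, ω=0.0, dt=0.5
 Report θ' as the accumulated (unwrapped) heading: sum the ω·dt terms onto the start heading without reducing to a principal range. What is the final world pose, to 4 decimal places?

(-2.5849, 1.1239, 1.7028)

step 1: θ'=1.4528 (R=0.2000) → pose (-2.6282, 0.0765, 1.4528)
step 2: θ'=3.4528 (R=0.8750) → pose (-3.7650, 1.0124, 3.4528)
step 3: θ'=4.2028 (R=-0.1667) → pose (-3.6706, 1.0898, 4.2028)
step 4: θ'=1.7028 (R=0.6000) → pose (-2.5520, 0.8761, 1.7028)
step 5: θ'=1.7028 (straight) → pose (-2.5849, 1.1239, 1.7028)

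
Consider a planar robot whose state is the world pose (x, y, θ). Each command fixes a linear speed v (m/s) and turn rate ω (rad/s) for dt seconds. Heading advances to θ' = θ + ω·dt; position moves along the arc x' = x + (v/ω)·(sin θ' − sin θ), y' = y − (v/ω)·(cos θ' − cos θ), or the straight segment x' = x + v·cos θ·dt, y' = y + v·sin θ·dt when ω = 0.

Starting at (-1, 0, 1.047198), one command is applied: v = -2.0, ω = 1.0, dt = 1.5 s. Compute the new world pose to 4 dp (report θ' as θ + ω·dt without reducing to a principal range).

(-0.3880, -2.6570, 2.5472)

θ' = 1.0472 + 1.0·1.5 = 2.5472
R = v/ω = -2.0/1.0 = -2.0000
x' = -1 + -2.0000·(sin 2.5472 − sin 1.0472) = -0.3880
y' = 0 − -2.0000·(cos 2.5472 − cos 1.0472) = -2.6570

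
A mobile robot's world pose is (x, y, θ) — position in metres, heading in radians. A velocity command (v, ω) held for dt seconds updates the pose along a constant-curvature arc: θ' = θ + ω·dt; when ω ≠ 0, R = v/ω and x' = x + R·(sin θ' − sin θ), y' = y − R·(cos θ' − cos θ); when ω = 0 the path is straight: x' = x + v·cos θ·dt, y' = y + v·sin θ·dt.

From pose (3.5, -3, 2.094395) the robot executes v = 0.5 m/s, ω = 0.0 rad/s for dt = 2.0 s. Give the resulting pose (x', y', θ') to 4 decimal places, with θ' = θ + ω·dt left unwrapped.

(3.0000, -2.1340, 2.0944)

θ' = 2.0944 + 0.0·2.0 = 2.0944
ω = 0 → straight: x' = 3.5 + 0.5·cos(2.0944)·2.0 = 3.0000
y' = -3 + 0.5·sin(2.0944)·2.0 = -2.1340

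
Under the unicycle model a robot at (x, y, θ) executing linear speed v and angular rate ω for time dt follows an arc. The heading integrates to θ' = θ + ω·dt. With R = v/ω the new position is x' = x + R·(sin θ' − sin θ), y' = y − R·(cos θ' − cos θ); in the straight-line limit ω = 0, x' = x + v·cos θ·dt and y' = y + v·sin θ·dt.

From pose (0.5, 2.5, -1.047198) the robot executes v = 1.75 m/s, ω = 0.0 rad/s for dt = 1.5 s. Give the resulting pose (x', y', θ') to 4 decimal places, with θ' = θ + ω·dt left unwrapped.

(1.8125, 0.2267, -1.0472)

θ' = -1.0472 + 0.0·1.5 = -1.0472
ω = 0 → straight: x' = 0.5 + 1.75·cos(-1.0472)·1.5 = 1.8125
y' = 2.5 + 1.75·sin(-1.0472)·1.5 = 0.2267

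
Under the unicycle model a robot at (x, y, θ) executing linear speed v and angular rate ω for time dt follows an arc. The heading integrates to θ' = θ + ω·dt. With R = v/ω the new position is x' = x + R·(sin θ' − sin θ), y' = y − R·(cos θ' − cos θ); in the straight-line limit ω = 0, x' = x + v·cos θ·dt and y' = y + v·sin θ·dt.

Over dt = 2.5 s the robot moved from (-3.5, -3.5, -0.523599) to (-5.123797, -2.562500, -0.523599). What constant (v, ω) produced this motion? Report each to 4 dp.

v = -0.7500, ω = 0.0000

Δθ = -0.523599 − -0.523599 = 0.000000
ω = Δθ/dt = 0.000000/2.5 = 0.0000
ω = 0 → v = (Δx·cos θ + Δy·sin θ)/dt = -0.7500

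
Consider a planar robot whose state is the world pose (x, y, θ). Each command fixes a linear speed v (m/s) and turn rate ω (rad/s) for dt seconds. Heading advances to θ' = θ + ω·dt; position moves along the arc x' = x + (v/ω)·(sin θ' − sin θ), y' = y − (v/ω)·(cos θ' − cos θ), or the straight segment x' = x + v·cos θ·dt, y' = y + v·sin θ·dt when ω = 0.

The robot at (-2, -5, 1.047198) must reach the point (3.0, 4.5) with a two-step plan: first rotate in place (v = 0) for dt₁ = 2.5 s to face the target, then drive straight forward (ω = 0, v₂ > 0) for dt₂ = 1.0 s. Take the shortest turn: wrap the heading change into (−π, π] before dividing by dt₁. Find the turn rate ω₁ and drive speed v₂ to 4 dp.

heading to target = atan2(4.5−-5, 3−-2) = 1.0863
Δθ = wrap(1.0863 − 1.0472) = 0.0391; ω₁ = Δθ/dt₁ = 0.0156
distance = √((3−-2)² + (4.5−-5)²) = 10.7355; v₂ = distance/dt₂ = 10.7355

ω₁ = 0.0156, v₂ = 10.7355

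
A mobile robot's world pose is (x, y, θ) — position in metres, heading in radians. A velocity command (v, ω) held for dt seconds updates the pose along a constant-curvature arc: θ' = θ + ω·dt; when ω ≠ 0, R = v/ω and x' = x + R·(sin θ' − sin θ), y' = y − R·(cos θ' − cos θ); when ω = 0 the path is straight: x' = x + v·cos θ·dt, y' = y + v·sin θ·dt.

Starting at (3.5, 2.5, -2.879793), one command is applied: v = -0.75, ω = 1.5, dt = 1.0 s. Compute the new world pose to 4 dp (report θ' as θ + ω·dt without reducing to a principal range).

θ' = -2.8798 + 1.5·1.0 = -1.3798
R = v/ω = -0.75/1.5 = -0.5000
x' = 3.5 + -0.5000·(sin -1.3798 − sin -2.8798) = 3.8615
y' = 2.5 − -0.5000·(cos -1.3798 − cos -2.8798) = 3.0779

(3.8615, 3.0779, -1.3798)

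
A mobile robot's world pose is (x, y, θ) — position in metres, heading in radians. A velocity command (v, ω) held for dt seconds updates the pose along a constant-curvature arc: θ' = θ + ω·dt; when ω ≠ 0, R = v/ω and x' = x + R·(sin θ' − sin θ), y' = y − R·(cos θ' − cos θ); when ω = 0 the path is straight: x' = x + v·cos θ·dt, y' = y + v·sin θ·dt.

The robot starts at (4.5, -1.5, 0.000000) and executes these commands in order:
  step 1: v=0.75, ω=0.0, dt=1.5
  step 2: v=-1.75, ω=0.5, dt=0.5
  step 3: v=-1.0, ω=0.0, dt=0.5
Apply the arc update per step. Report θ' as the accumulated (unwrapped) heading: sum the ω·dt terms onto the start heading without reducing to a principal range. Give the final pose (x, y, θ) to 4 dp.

(4.2746, -1.7325, 0.2500)

step 1: θ'=0.0000 (straight) → pose (5.6250, -1.5000, 0.0000)
step 2: θ'=0.2500 (R=-3.5000) → pose (4.7591, -1.6088, 0.2500)
step 3: θ'=0.2500 (straight) → pose (4.2746, -1.7325, 0.2500)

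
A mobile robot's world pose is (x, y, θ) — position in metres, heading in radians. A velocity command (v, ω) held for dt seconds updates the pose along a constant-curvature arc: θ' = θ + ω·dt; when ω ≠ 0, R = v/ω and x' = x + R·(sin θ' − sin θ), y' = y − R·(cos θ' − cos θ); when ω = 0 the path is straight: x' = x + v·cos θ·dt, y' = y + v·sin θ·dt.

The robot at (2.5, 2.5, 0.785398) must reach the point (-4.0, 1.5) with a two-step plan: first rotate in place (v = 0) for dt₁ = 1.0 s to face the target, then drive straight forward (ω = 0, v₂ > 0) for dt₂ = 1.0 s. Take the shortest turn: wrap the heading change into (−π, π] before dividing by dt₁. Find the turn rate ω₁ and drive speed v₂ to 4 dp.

heading to target = atan2(1.5−2.5, -4−2.5) = -2.9889
Δθ = wrap(-2.9889 − 0.7854) = 2.5088; ω₁ = Δθ/dt₁ = 2.5088
distance = √((-4−2.5)² + (1.5−2.5)²) = 6.5765; v₂ = distance/dt₂ = 6.5765

ω₁ = 2.5088, v₂ = 6.5765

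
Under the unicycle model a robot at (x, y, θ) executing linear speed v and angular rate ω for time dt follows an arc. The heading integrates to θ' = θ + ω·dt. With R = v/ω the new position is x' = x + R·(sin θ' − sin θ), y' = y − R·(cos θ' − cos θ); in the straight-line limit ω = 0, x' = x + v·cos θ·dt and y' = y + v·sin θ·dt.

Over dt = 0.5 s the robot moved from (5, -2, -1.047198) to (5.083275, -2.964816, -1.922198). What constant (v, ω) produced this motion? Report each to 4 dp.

v = 2.0000, ω = -1.7500

Δθ = -1.922198 − -1.047198 = -0.875000
ω = Δθ/dt = -0.875000/0.5 = -1.7500
R = −Δy/(cos θ' − cos θ) = -1.1429
v = R·ω = -1.1429·-1.7500 = 2.0000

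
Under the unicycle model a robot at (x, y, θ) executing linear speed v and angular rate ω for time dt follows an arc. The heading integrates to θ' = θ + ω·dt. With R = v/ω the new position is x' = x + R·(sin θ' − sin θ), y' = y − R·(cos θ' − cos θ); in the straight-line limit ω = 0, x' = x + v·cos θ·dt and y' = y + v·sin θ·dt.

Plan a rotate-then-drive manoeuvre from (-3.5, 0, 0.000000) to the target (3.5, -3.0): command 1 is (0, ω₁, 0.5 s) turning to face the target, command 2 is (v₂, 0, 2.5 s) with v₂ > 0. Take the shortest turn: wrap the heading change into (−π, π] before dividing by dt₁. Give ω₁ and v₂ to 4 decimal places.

ω₁ = -0.8098, v₂ = 3.0463

heading to target = atan2(-3−0, 3.5−-3.5) = -0.4049
Δθ = wrap(-0.4049 − 0.0000) = -0.4049; ω₁ = Δθ/dt₁ = -0.8098
distance = √((3.5−-3.5)² + (-3−0)²) = 7.6158; v₂ = distance/dt₂ = 3.0463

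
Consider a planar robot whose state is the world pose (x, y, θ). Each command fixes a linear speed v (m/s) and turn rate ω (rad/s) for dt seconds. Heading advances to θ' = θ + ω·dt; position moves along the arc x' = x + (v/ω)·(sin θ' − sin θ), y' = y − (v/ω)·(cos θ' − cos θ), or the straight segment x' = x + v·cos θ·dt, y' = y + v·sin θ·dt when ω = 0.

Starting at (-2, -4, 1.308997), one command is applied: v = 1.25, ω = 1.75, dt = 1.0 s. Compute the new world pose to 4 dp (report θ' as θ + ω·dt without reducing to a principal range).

(-2.6310, -3.1033, 3.0590)

θ' = 1.3090 + 1.75·1.0 = 3.0590
R = v/ω = 1.25/1.75 = 0.7143
x' = -2 + 0.7143·(sin 3.0590 − sin 1.3090) = -2.6310
y' = -4 − 0.7143·(cos 3.0590 − cos 1.3090) = -3.1033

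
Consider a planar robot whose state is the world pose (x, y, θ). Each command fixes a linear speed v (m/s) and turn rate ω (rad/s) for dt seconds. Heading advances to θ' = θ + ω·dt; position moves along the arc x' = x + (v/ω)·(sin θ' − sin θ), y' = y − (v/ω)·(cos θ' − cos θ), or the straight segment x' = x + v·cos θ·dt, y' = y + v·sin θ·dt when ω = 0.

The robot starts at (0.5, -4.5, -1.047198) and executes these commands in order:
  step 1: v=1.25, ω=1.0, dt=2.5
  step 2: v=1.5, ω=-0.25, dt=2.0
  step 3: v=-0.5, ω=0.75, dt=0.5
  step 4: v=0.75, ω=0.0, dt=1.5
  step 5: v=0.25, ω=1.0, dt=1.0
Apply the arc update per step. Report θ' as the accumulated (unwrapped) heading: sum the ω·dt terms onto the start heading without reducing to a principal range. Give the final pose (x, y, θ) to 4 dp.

step 1: θ'=1.4528 (R=1.2500) → pose (2.8238, -4.0222, 1.4528)
step 2: θ'=0.9528 (R=-6.0000) → pose (3.8919, -1.2521, 0.9528)
step 3: θ'=1.3278 (R=-0.6667) → pose (3.7881, -1.4779, 1.3278)
step 4: θ'=1.3278 (straight) → pose (4.0588, -0.3860, 1.3278)
step 5: θ'=2.3278 (R=0.2500) → pose (3.9979, -0.1541, 2.3278)

(3.9979, -0.1541, 2.3278)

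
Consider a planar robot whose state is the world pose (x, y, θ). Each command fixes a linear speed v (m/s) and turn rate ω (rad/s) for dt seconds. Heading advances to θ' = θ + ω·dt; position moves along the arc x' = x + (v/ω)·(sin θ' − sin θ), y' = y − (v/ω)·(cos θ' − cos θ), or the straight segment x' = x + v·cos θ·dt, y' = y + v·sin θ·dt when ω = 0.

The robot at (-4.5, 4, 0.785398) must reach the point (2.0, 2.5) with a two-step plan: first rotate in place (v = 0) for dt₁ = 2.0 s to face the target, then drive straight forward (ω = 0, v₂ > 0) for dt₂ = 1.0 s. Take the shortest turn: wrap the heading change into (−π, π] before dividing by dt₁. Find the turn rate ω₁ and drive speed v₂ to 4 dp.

heading to target = atan2(2.5−4, 2−-4.5) = -0.2268
Δθ = wrap(-0.2268 − 0.7854) = -1.0122; ω₁ = Δθ/dt₁ = -0.5061
distance = √((2−-4.5)² + (2.5−4)²) = 6.6708; v₂ = distance/dt₂ = 6.6708

ω₁ = -0.5061, v₂ = 6.6708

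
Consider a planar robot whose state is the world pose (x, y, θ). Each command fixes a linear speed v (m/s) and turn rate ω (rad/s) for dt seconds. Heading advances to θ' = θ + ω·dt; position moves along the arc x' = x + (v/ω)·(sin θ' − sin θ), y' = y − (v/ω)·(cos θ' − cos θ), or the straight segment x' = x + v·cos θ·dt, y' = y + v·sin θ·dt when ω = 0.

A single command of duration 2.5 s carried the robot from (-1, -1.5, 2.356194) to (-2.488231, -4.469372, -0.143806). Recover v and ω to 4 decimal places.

Δθ = -0.143806 − 2.356194 = -2.500000
ω = Δθ/dt = -2.500000/2.5 = -1.0000
R = −Δy/(cos θ' − cos θ) = 1.7500
v = R·ω = 1.7500·-1.0000 = -1.7500

v = -1.7500, ω = -1.0000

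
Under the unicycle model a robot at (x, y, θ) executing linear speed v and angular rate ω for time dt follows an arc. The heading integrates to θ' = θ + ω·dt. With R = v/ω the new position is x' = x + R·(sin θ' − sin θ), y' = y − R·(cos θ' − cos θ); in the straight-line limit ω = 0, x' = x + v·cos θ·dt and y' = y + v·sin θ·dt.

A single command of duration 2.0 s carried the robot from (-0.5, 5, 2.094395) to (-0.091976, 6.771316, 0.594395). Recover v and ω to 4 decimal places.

Δθ = 0.594395 − 2.094395 = -1.500000
ω = Δθ/dt = -1.500000/2.0 = -0.7500
R = −Δy/(cos θ' − cos θ) = -1.3333
v = R·ω = -1.3333·-0.7500 = 1.0000

v = 1.0000, ω = -0.7500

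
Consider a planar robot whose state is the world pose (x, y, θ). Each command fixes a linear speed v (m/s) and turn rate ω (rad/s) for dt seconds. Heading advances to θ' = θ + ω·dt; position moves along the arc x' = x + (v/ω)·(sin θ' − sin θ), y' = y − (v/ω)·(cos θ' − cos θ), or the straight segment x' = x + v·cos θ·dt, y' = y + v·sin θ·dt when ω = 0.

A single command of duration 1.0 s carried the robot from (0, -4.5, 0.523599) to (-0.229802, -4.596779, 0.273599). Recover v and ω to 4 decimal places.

Δθ = 0.273599 − 0.523599 = -0.250000
ω = Δθ/dt = -0.250000/1.0 = -0.2500
R = Δx/(sin θ' − sin θ) = 1.0000
v = R·ω = 1.0000·-0.2500 = -0.2500

v = -0.2500, ω = -0.2500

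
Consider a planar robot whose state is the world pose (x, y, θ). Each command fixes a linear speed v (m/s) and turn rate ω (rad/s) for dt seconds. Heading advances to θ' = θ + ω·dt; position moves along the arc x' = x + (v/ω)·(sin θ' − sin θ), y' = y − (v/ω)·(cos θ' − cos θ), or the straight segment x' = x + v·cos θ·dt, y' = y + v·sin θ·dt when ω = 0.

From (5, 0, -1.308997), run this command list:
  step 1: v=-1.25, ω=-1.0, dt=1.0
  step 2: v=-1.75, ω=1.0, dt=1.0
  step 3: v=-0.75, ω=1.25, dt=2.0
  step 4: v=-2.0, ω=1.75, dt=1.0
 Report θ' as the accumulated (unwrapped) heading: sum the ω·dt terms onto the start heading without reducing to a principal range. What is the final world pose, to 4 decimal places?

step 1: θ'=-2.3090 (R=1.2500) → pose (5.2828, 1.1647, -2.3090)
step 2: θ'=-1.3090 (R=-1.7500) → pose (5.6787, 2.7953, -1.3090)
step 3: θ'=1.1910 (R=-0.6000) → pose (4.5419, 2.8625, 1.1910)
step 4: θ'=2.9410 (R=-1.1429) → pose (5.3756, 1.3188, 2.9410)

(5.3756, 1.3188, 2.9410)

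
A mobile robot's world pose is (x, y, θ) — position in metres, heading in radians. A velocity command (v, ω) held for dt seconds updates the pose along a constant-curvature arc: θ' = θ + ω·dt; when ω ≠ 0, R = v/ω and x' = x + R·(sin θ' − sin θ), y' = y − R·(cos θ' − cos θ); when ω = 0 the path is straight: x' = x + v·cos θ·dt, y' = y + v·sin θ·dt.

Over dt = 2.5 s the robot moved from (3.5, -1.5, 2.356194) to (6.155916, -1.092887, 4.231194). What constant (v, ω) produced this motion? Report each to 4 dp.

Δθ = 4.231194 − 2.356194 = 1.875000
ω = Δθ/dt = 1.875000/2.5 = 0.7500
R = Δx/(sin θ' − sin θ) = -1.6667
v = R·ω = -1.6667·0.7500 = -1.2500

v = -1.2500, ω = 0.7500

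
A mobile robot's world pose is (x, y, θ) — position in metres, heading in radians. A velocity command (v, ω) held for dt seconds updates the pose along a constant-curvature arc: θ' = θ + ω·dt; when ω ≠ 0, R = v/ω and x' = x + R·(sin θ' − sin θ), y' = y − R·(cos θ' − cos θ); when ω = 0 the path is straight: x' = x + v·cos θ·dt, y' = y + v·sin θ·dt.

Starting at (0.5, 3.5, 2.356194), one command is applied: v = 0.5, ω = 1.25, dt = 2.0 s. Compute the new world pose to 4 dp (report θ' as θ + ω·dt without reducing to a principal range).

θ' = 2.3562 + 1.25·2.0 = 4.8562
R = v/ω = 0.5/1.25 = 0.4000
x' = 0.5 + 0.4000·(sin 4.8562 − sin 2.3562) = -0.1787
y' = 3.5 − 0.4000·(cos 4.8562 − cos 2.3562) = 3.1598

(-0.1787, 3.1598, 4.8562)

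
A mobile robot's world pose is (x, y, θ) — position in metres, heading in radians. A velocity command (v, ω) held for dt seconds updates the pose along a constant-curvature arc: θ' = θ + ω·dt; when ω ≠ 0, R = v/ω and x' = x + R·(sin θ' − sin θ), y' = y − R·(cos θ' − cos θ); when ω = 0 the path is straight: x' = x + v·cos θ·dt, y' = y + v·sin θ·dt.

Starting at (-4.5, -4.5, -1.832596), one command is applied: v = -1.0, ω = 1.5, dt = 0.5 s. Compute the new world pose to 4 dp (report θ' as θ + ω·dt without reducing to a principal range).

θ' = -1.8326 + 1.5·0.5 = -1.0826
R = v/ω = -1.0/1.5 = -0.6667
x' = -4.5 + -0.6667·(sin -1.0826 − sin -1.8326) = -4.5552
y' = -4.5 − -0.6667·(cos -1.0826 − cos -1.8326) = -4.0148

(-4.5552, -4.0148, -1.0826)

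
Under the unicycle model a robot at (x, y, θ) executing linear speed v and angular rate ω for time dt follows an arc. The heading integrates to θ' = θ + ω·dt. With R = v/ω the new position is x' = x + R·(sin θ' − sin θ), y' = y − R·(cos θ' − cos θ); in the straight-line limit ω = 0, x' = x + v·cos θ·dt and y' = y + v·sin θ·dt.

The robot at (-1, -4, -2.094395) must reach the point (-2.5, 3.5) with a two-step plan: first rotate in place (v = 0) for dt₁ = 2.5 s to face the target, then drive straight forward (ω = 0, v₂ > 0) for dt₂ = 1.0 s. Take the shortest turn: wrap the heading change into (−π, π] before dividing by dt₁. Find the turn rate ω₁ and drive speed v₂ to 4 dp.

heading to target = atan2(3.5−-4, -2.5−-1) = 1.7682
Δθ = wrap(1.7682 − -2.0944) = -2.4206; ω₁ = Δθ/dt₁ = -0.9682
distance = √((-2.5−-1)² + (3.5−-4)²) = 7.6485; v₂ = distance/dt₂ = 7.6485

ω₁ = -0.9682, v₂ = 7.6485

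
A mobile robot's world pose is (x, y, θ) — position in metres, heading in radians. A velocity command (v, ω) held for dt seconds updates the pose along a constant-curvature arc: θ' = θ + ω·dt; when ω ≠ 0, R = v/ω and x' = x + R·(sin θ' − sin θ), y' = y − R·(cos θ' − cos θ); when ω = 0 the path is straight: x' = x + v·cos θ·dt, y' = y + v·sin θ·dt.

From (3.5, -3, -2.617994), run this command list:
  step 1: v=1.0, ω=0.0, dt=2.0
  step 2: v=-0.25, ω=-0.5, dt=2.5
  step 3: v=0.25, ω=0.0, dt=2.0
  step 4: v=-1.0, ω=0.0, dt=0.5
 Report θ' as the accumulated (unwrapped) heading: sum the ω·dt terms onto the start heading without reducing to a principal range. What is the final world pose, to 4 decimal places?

step 1: θ'=-2.6180 (straight) → pose (1.7679, -4.0000, -2.6180)
step 2: θ'=-3.8680 (R=0.5000) → pose (2.3500, -4.0592, -3.8680)
step 3: θ'=-3.8680 (straight) → pose (1.9763, -3.7271, -3.8680)
step 4: θ'=-3.8680 (straight) → pose (2.3500, -4.0592, -3.8680)

(2.3500, -4.0592, -3.8680)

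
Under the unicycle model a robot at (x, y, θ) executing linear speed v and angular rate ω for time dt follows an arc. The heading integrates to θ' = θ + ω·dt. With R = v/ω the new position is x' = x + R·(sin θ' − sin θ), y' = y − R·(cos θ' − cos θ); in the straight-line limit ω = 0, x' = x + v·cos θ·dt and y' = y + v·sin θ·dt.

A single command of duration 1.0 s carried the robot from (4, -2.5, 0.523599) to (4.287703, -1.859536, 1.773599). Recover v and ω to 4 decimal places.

Δθ = 1.773599 − 0.523599 = 1.250000
ω = Δθ/dt = 1.250000/1.0 = 1.2500
R = −Δy/(cos θ' − cos θ) = 0.6000
v = R·ω = 0.6000·1.2500 = 0.7500

v = 0.7500, ω = 1.2500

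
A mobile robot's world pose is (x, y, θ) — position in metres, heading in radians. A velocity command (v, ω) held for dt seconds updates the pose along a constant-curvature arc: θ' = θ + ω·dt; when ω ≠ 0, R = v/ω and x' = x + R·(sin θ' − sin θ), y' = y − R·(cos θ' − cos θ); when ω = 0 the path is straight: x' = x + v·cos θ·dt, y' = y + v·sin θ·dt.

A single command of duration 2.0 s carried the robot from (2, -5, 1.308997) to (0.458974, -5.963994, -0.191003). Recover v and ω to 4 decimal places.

v = -1.0000, ω = -0.7500

Δθ = -0.191003 − 1.308997 = -1.500000
ω = Δθ/dt = -1.500000/2.0 = -0.7500
R = Δx/(sin θ' − sin θ) = 1.3333
v = R·ω = 1.3333·-0.7500 = -1.0000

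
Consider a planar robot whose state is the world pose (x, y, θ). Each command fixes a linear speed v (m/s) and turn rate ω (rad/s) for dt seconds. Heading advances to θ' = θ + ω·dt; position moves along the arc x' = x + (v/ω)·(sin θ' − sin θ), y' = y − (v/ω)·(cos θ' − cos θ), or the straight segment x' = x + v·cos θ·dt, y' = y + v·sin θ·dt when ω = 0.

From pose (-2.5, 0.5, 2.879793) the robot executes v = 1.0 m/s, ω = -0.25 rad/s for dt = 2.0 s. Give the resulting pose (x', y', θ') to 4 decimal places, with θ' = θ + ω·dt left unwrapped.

θ' = 2.8798 + -0.25·2.0 = 2.3798
R = v/ω = 1.0/-0.25 = -4.0000
x' = -2.5 + -4.0000·(sin 2.3798 − sin 2.8798) = -4.2256
y' = 0.5 − -4.0000·(cos 2.3798 − cos 2.8798) = 1.4693

(-4.2256, 1.4693, 2.3798)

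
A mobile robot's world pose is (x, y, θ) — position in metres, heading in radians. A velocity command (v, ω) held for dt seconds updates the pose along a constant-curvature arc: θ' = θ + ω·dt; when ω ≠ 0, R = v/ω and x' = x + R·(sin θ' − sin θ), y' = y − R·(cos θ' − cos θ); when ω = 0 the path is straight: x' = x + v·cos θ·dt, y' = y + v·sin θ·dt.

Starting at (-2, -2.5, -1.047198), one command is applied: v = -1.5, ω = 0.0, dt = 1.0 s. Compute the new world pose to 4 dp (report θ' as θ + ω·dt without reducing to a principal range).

θ' = -1.0472 + 0.0·1.0 = -1.0472
ω = 0 → straight: x' = -2 + -1.5·cos(-1.0472)·1.0 = -2.7500
y' = -2.5 + -1.5·sin(-1.0472)·1.0 = -1.2010

(-2.7500, -1.2010, -1.0472)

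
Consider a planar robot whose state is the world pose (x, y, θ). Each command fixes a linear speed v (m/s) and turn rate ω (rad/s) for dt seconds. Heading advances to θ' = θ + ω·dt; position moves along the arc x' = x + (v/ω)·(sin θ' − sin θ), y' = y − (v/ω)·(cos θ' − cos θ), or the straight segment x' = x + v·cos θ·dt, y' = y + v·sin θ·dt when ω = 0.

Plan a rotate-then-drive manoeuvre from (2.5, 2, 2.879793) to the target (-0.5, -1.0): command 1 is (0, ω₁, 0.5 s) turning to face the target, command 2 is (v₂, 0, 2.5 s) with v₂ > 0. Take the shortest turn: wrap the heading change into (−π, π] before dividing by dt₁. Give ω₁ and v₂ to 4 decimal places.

heading to target = atan2(-1−2, -0.5−2.5) = -2.3562
Δθ = wrap(-2.3562 − 2.8798) = 1.0472; ω₁ = Δθ/dt₁ = 2.0944
distance = √((-0.5−2.5)² + (-1−2)²) = 4.2426; v₂ = distance/dt₂ = 1.6971

ω₁ = 2.0944, v₂ = 1.6971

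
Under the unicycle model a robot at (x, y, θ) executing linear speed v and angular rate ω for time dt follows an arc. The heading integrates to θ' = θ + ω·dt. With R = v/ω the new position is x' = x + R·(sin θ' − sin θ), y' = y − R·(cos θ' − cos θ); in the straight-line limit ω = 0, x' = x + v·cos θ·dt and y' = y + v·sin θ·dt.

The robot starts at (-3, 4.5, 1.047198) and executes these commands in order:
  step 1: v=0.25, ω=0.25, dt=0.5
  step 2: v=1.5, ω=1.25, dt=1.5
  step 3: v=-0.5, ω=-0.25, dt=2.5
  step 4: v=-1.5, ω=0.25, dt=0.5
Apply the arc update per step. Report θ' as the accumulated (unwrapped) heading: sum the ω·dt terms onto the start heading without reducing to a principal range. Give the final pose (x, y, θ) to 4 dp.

(-2.2144, 5.3279, 2.5472)

step 1: θ'=1.1722 (R=1.0000) → pose (-2.9444, 4.6119, 1.1722)
step 2: θ'=3.0472 (R=1.2000) → pose (-3.9372, 6.2723, 3.0472)
step 3: θ'=2.4222 (R=2.0000) → pose (-2.8079, 5.7856, 2.4222)
step 4: θ'=2.5472 (R=-6.0000) → pose (-2.2144, 5.3279, 2.5472)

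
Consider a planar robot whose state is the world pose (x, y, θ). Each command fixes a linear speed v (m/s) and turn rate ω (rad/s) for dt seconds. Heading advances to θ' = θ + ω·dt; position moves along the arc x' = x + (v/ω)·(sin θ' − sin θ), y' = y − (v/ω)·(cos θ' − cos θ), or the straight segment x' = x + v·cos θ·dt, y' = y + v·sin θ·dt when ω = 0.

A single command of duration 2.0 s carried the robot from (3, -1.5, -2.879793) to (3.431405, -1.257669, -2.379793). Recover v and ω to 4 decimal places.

Δθ = -2.379793 − -2.879793 = 0.500000
ω = Δθ/dt = 0.500000/2.0 = 0.2500
R = Δx/(sin θ' − sin θ) = -1.0000
v = R·ω = -1.0000·0.2500 = -0.2500

v = -0.2500, ω = 0.2500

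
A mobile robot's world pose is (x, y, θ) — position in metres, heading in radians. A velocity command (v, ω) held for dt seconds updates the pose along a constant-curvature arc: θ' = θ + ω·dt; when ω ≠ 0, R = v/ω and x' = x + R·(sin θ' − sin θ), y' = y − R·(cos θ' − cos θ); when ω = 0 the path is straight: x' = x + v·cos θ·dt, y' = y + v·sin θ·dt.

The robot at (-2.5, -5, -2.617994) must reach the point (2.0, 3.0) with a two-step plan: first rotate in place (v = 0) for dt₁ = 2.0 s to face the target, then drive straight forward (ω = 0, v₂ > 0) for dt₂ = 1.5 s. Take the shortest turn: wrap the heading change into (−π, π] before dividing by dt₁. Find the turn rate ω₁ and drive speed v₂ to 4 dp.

heading to target = atan2(3−-5, 2−-2.5) = 1.0584
Δθ = wrap(1.0584 − -2.6180) = -2.6068; ω₁ = Δθ/dt₁ = -1.3034
distance = √((2−-2.5)² + (3−-5)²) = 9.1788; v₂ = distance/dt₂ = 6.1192

ω₁ = -1.3034, v₂ = 6.1192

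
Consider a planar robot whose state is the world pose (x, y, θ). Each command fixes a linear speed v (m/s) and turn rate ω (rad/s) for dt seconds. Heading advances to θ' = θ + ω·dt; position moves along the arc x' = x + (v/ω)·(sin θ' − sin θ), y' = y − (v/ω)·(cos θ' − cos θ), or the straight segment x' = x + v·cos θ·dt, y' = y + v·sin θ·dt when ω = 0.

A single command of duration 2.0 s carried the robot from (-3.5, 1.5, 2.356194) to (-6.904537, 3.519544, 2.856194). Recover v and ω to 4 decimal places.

Δθ = 2.856194 − 2.356194 = 0.500000
ω = Δθ/dt = 0.500000/2.0 = 0.2500
R = Δx/(sin θ' − sin θ) = 8.0000
v = R·ω = 8.0000·0.2500 = 2.0000

v = 2.0000, ω = 0.2500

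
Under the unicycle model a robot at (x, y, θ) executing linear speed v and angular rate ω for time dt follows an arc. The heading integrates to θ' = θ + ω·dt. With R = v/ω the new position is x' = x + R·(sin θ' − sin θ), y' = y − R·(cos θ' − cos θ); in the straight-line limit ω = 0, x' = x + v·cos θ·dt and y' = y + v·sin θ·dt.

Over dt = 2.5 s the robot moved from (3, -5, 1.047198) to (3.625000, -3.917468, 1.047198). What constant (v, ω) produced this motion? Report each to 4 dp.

v = 0.5000, ω = 0.0000

Δθ = 1.047198 − 1.047198 = 0.000000
ω = Δθ/dt = 0.000000/2.5 = 0.0000
ω = 0 → v = (Δx·cos θ + Δy·sin θ)/dt = 0.5000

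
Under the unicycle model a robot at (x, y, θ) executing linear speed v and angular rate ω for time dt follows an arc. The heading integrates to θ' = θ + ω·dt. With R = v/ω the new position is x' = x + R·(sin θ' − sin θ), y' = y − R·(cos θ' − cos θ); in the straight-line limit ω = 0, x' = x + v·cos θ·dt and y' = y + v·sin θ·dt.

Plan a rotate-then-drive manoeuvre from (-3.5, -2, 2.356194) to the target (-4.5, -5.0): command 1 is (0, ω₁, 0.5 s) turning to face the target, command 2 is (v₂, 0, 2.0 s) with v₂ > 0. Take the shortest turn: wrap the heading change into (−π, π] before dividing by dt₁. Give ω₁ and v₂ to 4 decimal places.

ω₁ = 4.0689, v₂ = 1.5811

heading to target = atan2(-5−-2, -4.5−-3.5) = -1.8925
Δθ = wrap(-1.8925 − 2.3562) = 2.0344; ω₁ = Δθ/dt₁ = 4.0689
distance = √((-4.5−-3.5)² + (-5−-2)²) = 3.1623; v₂ = distance/dt₂ = 1.5811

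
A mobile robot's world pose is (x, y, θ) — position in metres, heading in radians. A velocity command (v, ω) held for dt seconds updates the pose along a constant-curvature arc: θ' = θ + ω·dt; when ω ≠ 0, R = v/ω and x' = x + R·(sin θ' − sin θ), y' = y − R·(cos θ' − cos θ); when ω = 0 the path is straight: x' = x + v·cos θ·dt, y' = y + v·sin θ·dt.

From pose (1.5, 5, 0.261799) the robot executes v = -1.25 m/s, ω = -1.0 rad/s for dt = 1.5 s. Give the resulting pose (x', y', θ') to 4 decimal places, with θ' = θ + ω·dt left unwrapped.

θ' = 0.2618 + -1.0·1.5 = -1.2382
R = v/ω = -1.25/-1.0 = 1.2500
x' = 1.5 + 1.2500·(sin -1.2382 − sin 0.2618) = -0.0050
y' = 5 − 1.2500·(cos -1.2382 − cos 0.2618) = 5.7993

(-0.0050, 5.7993, -1.2382)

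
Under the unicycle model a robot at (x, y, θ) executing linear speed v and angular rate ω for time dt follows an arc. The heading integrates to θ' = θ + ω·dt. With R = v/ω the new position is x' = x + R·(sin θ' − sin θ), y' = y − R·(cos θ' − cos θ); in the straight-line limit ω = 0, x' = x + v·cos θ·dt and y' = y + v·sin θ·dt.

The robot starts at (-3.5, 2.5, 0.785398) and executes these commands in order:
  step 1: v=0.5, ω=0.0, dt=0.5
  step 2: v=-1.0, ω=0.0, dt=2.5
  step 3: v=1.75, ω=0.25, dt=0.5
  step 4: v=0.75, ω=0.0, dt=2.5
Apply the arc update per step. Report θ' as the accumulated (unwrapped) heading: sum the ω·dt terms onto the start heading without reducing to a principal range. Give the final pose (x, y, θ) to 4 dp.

step 1: θ'=0.7854 (straight) → pose (-3.3232, 2.6768, 0.7854)
step 2: θ'=0.7854 (straight) → pose (-5.0910, 0.9090, 0.7854)
step 3: θ'=0.9104 (R=7.0000) → pose (-4.5125, 1.5647, 0.9104)
step 4: θ'=0.9104 (straight) → pose (-3.3623, 3.0455, 0.9104)

(-3.3623, 3.0455, 0.9104)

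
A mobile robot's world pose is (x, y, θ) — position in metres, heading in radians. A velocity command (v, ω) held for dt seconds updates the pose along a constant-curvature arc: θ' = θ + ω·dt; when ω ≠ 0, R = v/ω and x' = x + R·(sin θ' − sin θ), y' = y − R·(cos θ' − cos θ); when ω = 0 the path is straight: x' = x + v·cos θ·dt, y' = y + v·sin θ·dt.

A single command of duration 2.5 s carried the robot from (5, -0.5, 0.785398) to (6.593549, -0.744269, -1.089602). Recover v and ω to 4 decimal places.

Δθ = -1.089602 − 0.785398 = -1.875000
ω = Δθ/dt = -1.875000/2.5 = -0.7500
R = Δx/(sin θ' − sin θ) = -1.0000
v = R·ω = -1.0000·-0.7500 = 0.7500

v = 0.7500, ω = -0.7500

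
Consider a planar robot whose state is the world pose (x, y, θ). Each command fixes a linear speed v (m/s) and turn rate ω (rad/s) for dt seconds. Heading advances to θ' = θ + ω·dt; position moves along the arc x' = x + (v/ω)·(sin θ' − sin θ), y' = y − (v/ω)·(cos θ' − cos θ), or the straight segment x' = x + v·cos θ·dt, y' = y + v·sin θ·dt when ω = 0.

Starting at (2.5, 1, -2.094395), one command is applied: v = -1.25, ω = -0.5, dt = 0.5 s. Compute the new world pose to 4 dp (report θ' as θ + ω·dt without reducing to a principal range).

θ' = -2.0944 + -0.5·0.5 = -2.3444
R = v/ω = -1.25/-0.5 = 2.5000
x' = 2.5 + 2.5000·(sin -2.3444 − sin -2.0944) = 2.8766
y' = 1 − 2.5000·(cos -2.3444 − cos -2.0944) = 1.4968

(2.8766, 1.4968, -2.3444)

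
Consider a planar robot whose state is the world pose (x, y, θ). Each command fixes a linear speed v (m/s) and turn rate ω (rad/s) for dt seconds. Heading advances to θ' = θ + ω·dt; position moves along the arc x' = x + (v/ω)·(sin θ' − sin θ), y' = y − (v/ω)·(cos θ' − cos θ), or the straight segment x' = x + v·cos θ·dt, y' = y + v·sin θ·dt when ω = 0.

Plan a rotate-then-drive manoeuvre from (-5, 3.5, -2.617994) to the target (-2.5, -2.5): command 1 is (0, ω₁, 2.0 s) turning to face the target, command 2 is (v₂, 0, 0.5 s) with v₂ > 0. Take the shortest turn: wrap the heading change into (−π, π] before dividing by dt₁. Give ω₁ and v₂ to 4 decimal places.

heading to target = atan2(-2.5−3.5, -2.5−-5) = -1.1760
Δθ = wrap(-1.1760 − -2.6180) = 1.4420; ω₁ = Δθ/dt₁ = 0.7210
distance = √((-2.5−-5)² + (-2.5−3.5)²) = 6.5000; v₂ = distance/dt₂ = 13.0000

ω₁ = 0.7210, v₂ = 13.0000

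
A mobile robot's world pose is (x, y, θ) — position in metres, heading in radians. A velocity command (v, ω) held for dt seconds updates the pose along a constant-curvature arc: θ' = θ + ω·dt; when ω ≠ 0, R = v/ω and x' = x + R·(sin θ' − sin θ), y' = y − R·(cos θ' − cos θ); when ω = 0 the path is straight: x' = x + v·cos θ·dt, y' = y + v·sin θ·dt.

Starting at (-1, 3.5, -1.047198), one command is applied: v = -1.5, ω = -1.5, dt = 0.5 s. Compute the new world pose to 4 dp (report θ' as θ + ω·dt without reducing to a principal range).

(-1.1085, 4.2245, -1.7972)

θ' = -1.0472 + -1.5·0.5 = -1.7972
R = v/ω = -1.5/-1.5 = 1.0000
x' = -1 + 1.0000·(sin -1.7972 − sin -1.0472) = -1.1085
y' = 3.5 − 1.0000·(cos -1.7972 − cos -1.0472) = 4.2245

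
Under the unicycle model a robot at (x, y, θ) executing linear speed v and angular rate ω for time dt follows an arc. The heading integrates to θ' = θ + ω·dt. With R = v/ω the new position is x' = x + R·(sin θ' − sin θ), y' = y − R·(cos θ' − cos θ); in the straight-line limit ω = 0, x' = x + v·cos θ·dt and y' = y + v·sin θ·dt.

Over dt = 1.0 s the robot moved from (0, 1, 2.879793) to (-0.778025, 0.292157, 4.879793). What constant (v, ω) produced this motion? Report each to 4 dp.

Δθ = 4.879793 − 2.879793 = 2.000000
ω = Δθ/dt = 2.000000/1.0 = 2.0000
R = Δx/(sin θ' − sin θ) = 0.6250
v = R·ω = 0.6250·2.0000 = 1.2500

v = 1.2500, ω = 2.0000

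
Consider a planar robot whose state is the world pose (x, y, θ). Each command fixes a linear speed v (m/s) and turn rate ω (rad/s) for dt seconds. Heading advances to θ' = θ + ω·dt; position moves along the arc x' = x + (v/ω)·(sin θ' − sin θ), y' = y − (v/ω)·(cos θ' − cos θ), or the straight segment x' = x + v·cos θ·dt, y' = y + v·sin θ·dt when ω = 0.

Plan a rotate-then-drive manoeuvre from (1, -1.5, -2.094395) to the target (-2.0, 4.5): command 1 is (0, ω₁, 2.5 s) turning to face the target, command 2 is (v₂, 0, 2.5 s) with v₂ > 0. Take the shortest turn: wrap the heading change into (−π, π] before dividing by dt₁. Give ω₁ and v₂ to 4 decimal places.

ω₁ = -0.8617, v₂ = 2.6833

heading to target = atan2(4.5−-1.5, -2−1) = 2.0344
Δθ = wrap(2.0344 − -2.0944) = -2.1543; ω₁ = Δθ/dt₁ = -0.8617
distance = √((-2−1)² + (4.5−-1.5)²) = 6.7082; v₂ = distance/dt₂ = 2.6833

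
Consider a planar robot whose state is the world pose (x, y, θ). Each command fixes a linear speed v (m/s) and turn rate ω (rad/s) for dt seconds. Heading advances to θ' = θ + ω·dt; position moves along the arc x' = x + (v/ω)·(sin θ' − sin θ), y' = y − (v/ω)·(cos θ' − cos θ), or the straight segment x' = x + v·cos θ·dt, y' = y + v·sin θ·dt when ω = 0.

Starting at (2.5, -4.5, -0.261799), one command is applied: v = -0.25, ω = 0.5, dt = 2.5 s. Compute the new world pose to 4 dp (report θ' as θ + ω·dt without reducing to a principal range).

θ' = -0.2618 + 0.5·2.5 = 0.9882
R = v/ω = -0.25/0.5 = -0.5000
x' = 2.5 + -0.5000·(sin 0.9882 − sin -0.2618) = 1.9531
y' = -4.5 − -0.5000·(cos 0.9882 − cos -0.2618) = -4.7079

(1.9531, -4.7079, 0.9882)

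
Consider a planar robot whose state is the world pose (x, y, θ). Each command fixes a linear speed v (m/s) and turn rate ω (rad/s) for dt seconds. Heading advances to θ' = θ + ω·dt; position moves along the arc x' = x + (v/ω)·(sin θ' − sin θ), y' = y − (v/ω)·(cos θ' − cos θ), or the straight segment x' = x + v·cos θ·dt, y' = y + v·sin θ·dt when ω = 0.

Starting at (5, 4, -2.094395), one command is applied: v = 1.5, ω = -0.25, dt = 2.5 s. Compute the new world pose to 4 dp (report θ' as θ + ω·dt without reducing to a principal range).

(2.2624, 1.5269, -2.7194)

θ' = -2.0944 + -0.25·2.5 = -2.7194
R = v/ω = 1.5/-0.25 = -6.0000
x' = 5 + -6.0000·(sin -2.7194 − sin -2.0944) = 2.2624
y' = 4 − -6.0000·(cos -2.7194 − cos -2.0944) = 1.5269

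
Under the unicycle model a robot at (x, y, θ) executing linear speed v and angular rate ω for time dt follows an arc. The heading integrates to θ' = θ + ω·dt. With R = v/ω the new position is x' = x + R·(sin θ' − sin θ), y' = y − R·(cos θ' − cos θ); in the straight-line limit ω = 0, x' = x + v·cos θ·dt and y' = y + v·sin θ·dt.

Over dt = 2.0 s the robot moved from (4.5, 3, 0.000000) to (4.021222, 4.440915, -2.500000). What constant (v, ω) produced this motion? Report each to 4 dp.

Δθ = -2.500000 − 0.000000 = -2.500000
ω = Δθ/dt = -2.500000/2.0 = -1.2500
R = −Δy/(cos θ' − cos θ) = 0.8000
v = R·ω = 0.8000·-1.2500 = -1.0000

v = -1.0000, ω = -1.2500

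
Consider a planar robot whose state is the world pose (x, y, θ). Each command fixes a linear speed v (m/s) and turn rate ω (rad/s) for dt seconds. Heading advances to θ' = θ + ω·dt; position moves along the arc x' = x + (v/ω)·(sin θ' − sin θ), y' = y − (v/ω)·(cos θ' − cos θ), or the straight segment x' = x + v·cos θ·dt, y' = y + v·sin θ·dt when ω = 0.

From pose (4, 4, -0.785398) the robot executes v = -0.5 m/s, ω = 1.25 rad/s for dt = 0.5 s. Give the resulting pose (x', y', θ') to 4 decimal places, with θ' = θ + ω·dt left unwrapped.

(3.7810, 4.1120, -0.1604)

θ' = -0.7854 + 1.25·0.5 = -0.1604
R = v/ω = -0.5/1.25 = -0.4000
x' = 4 + -0.4000·(sin -0.1604 − sin -0.7854) = 3.7810
y' = 4 − -0.4000·(cos -0.1604 − cos -0.7854) = 4.1120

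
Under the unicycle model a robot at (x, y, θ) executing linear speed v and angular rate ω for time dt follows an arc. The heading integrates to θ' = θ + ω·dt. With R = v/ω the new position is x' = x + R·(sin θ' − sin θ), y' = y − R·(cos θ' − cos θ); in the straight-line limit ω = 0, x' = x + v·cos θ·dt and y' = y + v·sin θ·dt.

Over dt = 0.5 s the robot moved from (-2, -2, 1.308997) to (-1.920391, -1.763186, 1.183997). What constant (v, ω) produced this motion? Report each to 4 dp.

Δθ = 1.183997 − 1.308997 = -0.125000
ω = Δθ/dt = -0.125000/0.5 = -0.2500
R = −Δy/(cos θ' − cos θ) = -2.0000
v = R·ω = -2.0000·-0.2500 = 0.5000

v = 0.5000, ω = -0.2500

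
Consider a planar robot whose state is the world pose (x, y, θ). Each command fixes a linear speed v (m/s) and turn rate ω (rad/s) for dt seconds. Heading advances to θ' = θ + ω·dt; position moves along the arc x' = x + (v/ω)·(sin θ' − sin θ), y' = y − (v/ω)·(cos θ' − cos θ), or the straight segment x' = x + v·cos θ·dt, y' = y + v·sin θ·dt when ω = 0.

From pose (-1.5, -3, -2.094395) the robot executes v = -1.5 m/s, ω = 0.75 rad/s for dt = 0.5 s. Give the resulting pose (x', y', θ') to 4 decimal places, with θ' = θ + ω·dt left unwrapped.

(-1.2541, -2.2961, -1.7194)

θ' = -2.0944 + 0.75·0.5 = -1.7194
R = v/ω = -1.5/0.75 = -2.0000
x' = -1.5 + -2.0000·(sin -1.7194 − sin -2.0944) = -1.2541
y' = -3 − -2.0000·(cos -1.7194 − cos -2.0944) = -2.2961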